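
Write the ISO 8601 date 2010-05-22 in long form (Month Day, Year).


ISO 2010-05-22 parses as year=2010, month=05, day=22
Month 5 -> May

May 22, 2010


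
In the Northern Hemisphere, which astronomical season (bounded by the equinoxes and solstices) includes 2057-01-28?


Date: January 28
Astronomical Winter (approx.; exact equinox/solstice day varies by year): December 21 to March 19
January 28 falls within the Winter window

Winter


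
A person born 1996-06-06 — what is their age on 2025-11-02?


Birth: 1996-06-06
Reference: 2025-11-02
Year difference: 2025 - 1996 = 29

29 years old


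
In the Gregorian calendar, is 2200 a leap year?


Gregorian leap year rule: divisible by 4, but not by 100, unless also by 400.
2200 is divisible by 100 but not 400 -> not a leap year

No


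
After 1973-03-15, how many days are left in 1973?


Day of year: 74 of 365
Remaining = 365 - 74

291 days


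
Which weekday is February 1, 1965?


Target: February 1, 1965
Anchor: Jan 1, 1965. With p = 1965 - 1 = 1964: (p + p//4 - p//100 + p//400) mod 7 = (1964 + 491 - 19 + 4) mod 7 = 2440 mod 7 = 4 -> Friday (Mon=0 ... Sun=6)
Days before February (Jan): 31 days
Weekday index = (4 + 31) mod 7 = 0

Monday


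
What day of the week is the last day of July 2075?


July 2075 has 31 days
Anchor: Jan 1, 2075. With p = 2075 - 1 = 2074: (p + p//4 - p//100 + p//400) mod 7 = (2074 + 518 - 20 + 5) mod 7 = 2577 mod 7 = 1 -> Tuesday (Mon=0 ... Sun=6)
Days before July (Jan-Jun): 181; July 1 index = (1 + 181) mod 7 = 0 -> Monday
Last day offset: 31 - 1 = 30 days
Weekday index = (0 + 30) mod 7 = 2

Wednesday, July 31


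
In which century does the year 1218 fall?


Century = (year - 1) // 100 + 1
= (1218 - 1) // 100 + 1
= 1217 // 100 + 1
= 12 + 1

13th century


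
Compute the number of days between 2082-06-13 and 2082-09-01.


From 2082-06-13 to 2082-09-01
2082-06-13: days before June = 31 + 28 + 31 + 30 + 31 = 151 (2082 is not a leap year); day of year = 151 + 13 = 164
2082-09-01: days before September = 31 + 28 + 31 + 30 + 31 + 30 + 31 + 31 = 243 (2082 is not a leap year); day of year = 243 + 1 = 244
Same year: 244 - 164 = 80

80 days


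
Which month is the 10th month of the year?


Month 10 of 12

October


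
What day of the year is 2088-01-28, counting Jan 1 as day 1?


Date: January 28, 2088
No months before January
Plus 28 days in January

Day of year: 28


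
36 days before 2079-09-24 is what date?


Start: 2079-09-24, subtract 36 days
Back 24 days from September 24 reaches August 31, 2079 -> 12 left
August 2079: 31 - 12 = 19 -> lands on August 19

Result: 2079-08-19


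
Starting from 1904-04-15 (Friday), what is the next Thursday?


Current: Friday
Target: Thursday
Days ahead: 6

Next Thursday: 1904-04-21


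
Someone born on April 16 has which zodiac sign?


Date: April 16
Conventional tropical zodiac dates: Aries from March 21 onward; Taurus starts April 20
April 16 falls within the Aries range

Aries


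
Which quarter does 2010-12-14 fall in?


Month: December (month 12)
Q1: Jan-Mar, Q2: Apr-Jun, Q3: Jul-Sep, Q4: Oct-Dec

Q4


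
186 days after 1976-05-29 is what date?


Start: 1976-05-29, add 186 days
May 1976 has 31 days: 31 - 29 = 2 days to May 31 -> 184 left
June 1976 has 30 days -> 154 left
July 1976 has 31 days -> 123 left
August 1976 has 31 days -> 92 left
September 1976 has 30 days -> 62 left
October 1976 has 31 days -> 31 left
November 1976 has 30 days -> 1 left
December 1976: 1 <= 31 -> lands on December 1

Result: 1976-12-01


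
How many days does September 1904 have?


September 1904

30 days


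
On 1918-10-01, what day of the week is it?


Date: October 1, 1918
Anchor: Jan 1, 1918. With p = 1918 - 1 = 1917: (p + p//4 - p//100 + p//400) mod 7 = (1917 + 479 - 19 + 4) mod 7 = 2381 mod 7 = 1 -> Tuesday (Mon=0 ... Sun=6)
Days before October (Jan-Sep): 273; offset = 273 + 1 - 1 = 273
Weekday index = (1 + 273) mod 7 = 1

Day of the week: Tuesday


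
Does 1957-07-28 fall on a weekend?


Anchor: Jan 1, 1957. With p = 1957 - 1 = 1956: (p + p//4 - p//100 + p//400) mod 7 = (1956 + 489 - 19 + 4) mod 7 = 2430 mod 7 = 1 -> Tuesday (Mon=0 ... Sun=6)
Day of year: 209; offset = 208
Weekday index = (1 + 208) mod 7 = 6 -> Sunday
Weekend days: Saturday, Sunday

Yes


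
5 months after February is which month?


February is month 2
2 + 5 = 7

July


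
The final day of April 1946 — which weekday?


April 1946 has 30 days
Anchor: Jan 1, 1946. With p = 1946 - 1 = 1945: (p + p//4 - p//100 + p//400) mod 7 = (1945 + 486 - 19 + 4) mod 7 = 2416 mod 7 = 1 -> Tuesday (Mon=0 ... Sun=6)
Days before April (Jan-Mar): 90; April 1 index = (1 + 90) mod 7 = 0 -> Monday
Last day offset: 30 - 1 = 29 days
Weekday index = (0 + 29) mod 7 = 1

Tuesday, April 30


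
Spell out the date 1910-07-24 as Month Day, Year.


ISO 1910-07-24 parses as year=1910, month=07, day=24
Month 7 -> July

July 24, 1910


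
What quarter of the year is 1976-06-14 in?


Month: June (month 6)
Q1: Jan-Mar, Q2: Apr-Jun, Q3: Jul-Sep, Q4: Oct-Dec

Q2


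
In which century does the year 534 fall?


Century = (year - 1) // 100 + 1
= (534 - 1) // 100 + 1
= 533 // 100 + 1
= 5 + 1

6th century


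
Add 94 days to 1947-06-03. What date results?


Start: 1947-06-03, add 94 days
June 1947 has 30 days: 30 - 3 = 27 days to June 30 -> 67 left
July 1947 has 31 days -> 36 left
August 1947 has 31 days -> 5 left
September 1947: 5 <= 30 -> lands on September 5

Result: 1947-09-05


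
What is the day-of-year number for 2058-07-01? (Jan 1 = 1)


Date: July 1, 2058
Days in months 1 through 6: 181
Plus 1 days in July

Day of year: 182


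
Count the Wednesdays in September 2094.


September 2094 has 30 days
Anchor: Jan 1, 2094. With p = 2094 - 1 = 2093: (p + p//4 - p//100 + p//400) mod 7 = (2093 + 523 - 20 + 5) mod 7 = 2601 mod 7 = 4 -> Friday (Mon=0 ... Sun=6)
Days before September (Jan-Aug): 243; September 1 index = (4 + 243) mod 7 = 2 -> Wednesday
First Wednesday is September 1
Wednesdays: 1, 8, 15, 22, 29

5 Wednesdays


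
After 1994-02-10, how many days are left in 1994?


Day of year: 41 of 365
Remaining = 365 - 41

324 days


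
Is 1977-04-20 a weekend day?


Anchor: Jan 1, 1977. With p = 1977 - 1 = 1976: (p + p//4 - p//100 + p//400) mod 7 = (1976 + 494 - 19 + 4) mod 7 = 2455 mod 7 = 5 -> Saturday (Mon=0 ... Sun=6)
Day of year: 110; offset = 109
Weekday index = (5 + 109) mod 7 = 2 -> Wednesday
Weekend days: Saturday, Sunday

No


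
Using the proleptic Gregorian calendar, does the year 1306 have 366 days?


Gregorian leap year rule: divisible by 4, but not by 100, unless also by 400.
1306 is not divisible by 4 -> not a leap year

No


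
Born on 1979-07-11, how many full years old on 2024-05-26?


Birth: 1979-07-11
Reference: 2024-05-26
Year difference: 2024 - 1979 = 45
Birthday not yet reached in 2024, subtract 1

44 years old


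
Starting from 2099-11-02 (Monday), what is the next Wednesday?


Current: Monday
Target: Wednesday
Days ahead: 2

Next Wednesday: 2099-11-04


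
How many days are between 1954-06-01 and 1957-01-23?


From 1954-06-01 to 1957-01-23
1954-06-01: days before June = 31 + 28 + 31 + 30 + 31 = 151 (1954 is not a leap year); day of year = 151 + 1 = 152
1957-01-23: day of year = 23
Rest of 1954: 365 - 152 = 213
Full years 1955 (365), 1956 (366): 731
Total = 213 + 731 + 23 = 967

967 days


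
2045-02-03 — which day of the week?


Date: February 3, 2045
Anchor: Jan 1, 2045. With p = 2045 - 1 = 2044: (p + p//4 - p//100 + p//400) mod 7 = (2044 + 511 - 20 + 5) mod 7 = 2540 mod 7 = 6 -> Sunday (Mon=0 ... Sun=6)
Days before February (Jan): 31; offset = 31 + 3 - 1 = 33
Weekday index = (6 + 33) mod 7 = 4

Day of the week: Friday


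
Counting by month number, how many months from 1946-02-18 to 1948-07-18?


From February 1946 to July 1948
2 years * 12 = 24 months, plus 5 months = 29

29 months


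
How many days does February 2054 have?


February 2054 (leap year: no)

28 days


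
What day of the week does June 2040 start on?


Target: June 1, 2040
Anchor: Jan 1, 2040. With p = 2040 - 1 = 2039: (p + p//4 - p//100 + p//400) mod 7 = (2039 + 509 - 20 + 5) mod 7 = 2533 mod 7 = 6 -> Sunday (Mon=0 ... Sun=6)
Days before June (Jan-May): 152 days
Weekday index = (6 + 152) mod 7 = 4

Friday


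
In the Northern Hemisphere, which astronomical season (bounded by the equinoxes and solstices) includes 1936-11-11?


Date: November 11
Astronomical Autumn (approx.; exact equinox/solstice day varies by year): September 22 to December 20
November 11 falls within the Autumn window

Autumn


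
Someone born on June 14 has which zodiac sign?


Date: June 14
Conventional tropical zodiac dates: Gemini from May 21 onward; Cancer starts June 21
June 14 falls within the Gemini range

Gemini


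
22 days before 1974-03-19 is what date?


Start: 1974-03-19, subtract 22 days
Back 19 days from March 19 reaches February 28, 1974 -> 3 left
February 1974: 28 - 3 = 25 -> lands on February 25

Result: 1974-02-25


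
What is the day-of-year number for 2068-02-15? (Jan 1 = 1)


Date: February 15, 2068
Days in months 1 through 1: 31
Plus 15 days in February

Day of year: 46


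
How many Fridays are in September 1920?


September 1920 has 30 days
Anchor: Jan 1, 1920. With p = 1920 - 1 = 1919: (p + p//4 - p//100 + p//400) mod 7 = (1919 + 479 - 19 + 4) mod 7 = 2383 mod 7 = 3 -> Thursday (Mon=0 ... Sun=6)
Days before September (Jan-Aug): 244; September 1 index = (3 + 244) mod 7 = 2 -> Wednesday
First Friday is September 3
Fridays: 3, 10, 17, 24

4 Fridays


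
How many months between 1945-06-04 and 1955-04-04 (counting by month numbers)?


From June 1945 to April 1955
10 years * 12 = 120 months, minus 2 months = 118

118 months


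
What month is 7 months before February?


February is month 2
2 - 7 = -5; wrap: -5 + 12 = 7

July


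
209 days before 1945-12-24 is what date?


Start: 1945-12-24, subtract 209 days
Back 24 days from December 24 reaches November 30, 1945 -> 185 left
November 1945 has 30 days -> back to October 31, 1945 -> 155 left
October 1945 has 31 days -> back to September 30, 1945 -> 124 left
September 1945 has 30 days -> back to August 31, 1945 -> 94 left
August 1945 has 31 days -> back to July 31, 1945 -> 63 left
July 1945 has 31 days -> back to June 30, 1945 -> 32 left
June 1945 has 30 days -> back to May 31, 1945 -> 2 left
May 1945: 31 - 2 = 29 -> lands on May 29

Result: 1945-05-29


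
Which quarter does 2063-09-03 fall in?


Month: September (month 9)
Q1: Jan-Mar, Q2: Apr-Jun, Q3: Jul-Sep, Q4: Oct-Dec

Q3


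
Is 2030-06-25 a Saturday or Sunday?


Anchor: Jan 1, 2030. With p = 2030 - 1 = 2029: (p + p//4 - p//100 + p//400) mod 7 = (2029 + 507 - 20 + 5) mod 7 = 2521 mod 7 = 1 -> Tuesday (Mon=0 ... Sun=6)
Day of year: 176; offset = 175
Weekday index = (1 + 175) mod 7 = 1 -> Tuesday
Weekend days: Saturday, Sunday

No


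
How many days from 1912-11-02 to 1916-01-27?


From 1912-11-02 to 1916-01-27
1912-11-02: days before November = 31 + 29 + 31 + 30 + 31 + 30 + 31 + 31 + 30 + 31 = 305 (1912 is a leap year); day of year = 305 + 2 = 307
1916-01-27: day of year = 27
Rest of 1912: 366 - 307 = 59
Full years 1913 (365), 1914 (365), 1915 (365): 1095
Total = 59 + 1095 + 27 = 1181

1181 days


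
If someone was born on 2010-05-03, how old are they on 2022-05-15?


Birth: 2010-05-03
Reference: 2022-05-15
Year difference: 2022 - 2010 = 12

12 years old


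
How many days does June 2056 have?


June 2056

30 days


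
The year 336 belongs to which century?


Century = (year - 1) // 100 + 1
= (336 - 1) // 100 + 1
= 335 // 100 + 1
= 3 + 1

4th century


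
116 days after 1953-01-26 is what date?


Start: 1953-01-26, add 116 days
January 1953 has 31 days: 31 - 26 = 5 days to January 31 -> 111 left
February 1953 has 28 days -> 83 left
March 1953 has 31 days -> 52 left
April 1953 has 30 days -> 22 left
May 1953: 22 <= 31 -> lands on May 22

Result: 1953-05-22


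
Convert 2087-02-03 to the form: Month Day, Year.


ISO 2087-02-03 parses as year=2087, month=02, day=03
Month 2 -> February

February 3, 2087


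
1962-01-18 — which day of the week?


Date: January 18, 1962
Anchor: Jan 1, 1962. With p = 1962 - 1 = 1961: (p + p//4 - p//100 + p//400) mod 7 = (1961 + 490 - 19 + 4) mod 7 = 2436 mod 7 = 0 -> Monday (Mon=0 ... Sun=6)
Days into year = 18 - 1 = 17
Weekday index = (0 + 17) mod 7 = 3

Day of the week: Thursday


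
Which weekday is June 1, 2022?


Target: June 1, 2022
Anchor: Jan 1, 2022. With p = 2022 - 1 = 2021: (p + p//4 - p//100 + p//400) mod 7 = (2021 + 505 - 20 + 5) mod 7 = 2511 mod 7 = 5 -> Saturday (Mon=0 ... Sun=6)
Days before June (Jan-May): 151 days
Weekday index = (5 + 151) mod 7 = 2

Wednesday


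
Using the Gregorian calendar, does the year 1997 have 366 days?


Gregorian leap year rule: divisible by 4, but not by 100, unless also by 400.
1997 is not divisible by 4 -> not a leap year

No


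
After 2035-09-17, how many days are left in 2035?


Day of year: 260 of 365
Remaining = 365 - 260

105 days


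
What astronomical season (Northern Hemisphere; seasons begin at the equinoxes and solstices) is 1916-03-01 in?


Date: March 1
Astronomical Winter (approx.; exact equinox/solstice day varies by year): December 21 to March 19
March 1 falls within the Winter window

Winter


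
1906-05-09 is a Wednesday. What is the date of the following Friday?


Current: Wednesday
Target: Friday
Days ahead: 2

Next Friday: 1906-05-11


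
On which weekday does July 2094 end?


July 2094 has 31 days
Anchor: Jan 1, 2094. With p = 2094 - 1 = 2093: (p + p//4 - p//100 + p//400) mod 7 = (2093 + 523 - 20 + 5) mod 7 = 2601 mod 7 = 4 -> Friday (Mon=0 ... Sun=6)
Days before July (Jan-Jun): 181; July 1 index = (4 + 181) mod 7 = 3 -> Thursday
Last day offset: 31 - 1 = 30 days
Weekday index = (3 + 30) mod 7 = 5

Saturday, July 31


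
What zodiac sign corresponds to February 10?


Date: February 10
Conventional tropical zodiac dates: Aquarius from January 20 onward; Pisces starts February 19
February 10 falls within the Aquarius range

Aquarius


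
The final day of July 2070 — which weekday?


July 2070 has 31 days
Anchor: Jan 1, 2070. With p = 2070 - 1 = 2069: (p + p//4 - p//100 + p//400) mod 7 = (2069 + 517 - 20 + 5) mod 7 = 2571 mod 7 = 2 -> Wednesday (Mon=0 ... Sun=6)
Days before July (Jan-Jun): 181; July 1 index = (2 + 181) mod 7 = 1 -> Tuesday
Last day offset: 31 - 1 = 30 days
Weekday index = (1 + 30) mod 7 = 3

Thursday, July 31


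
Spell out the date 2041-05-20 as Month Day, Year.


ISO 2041-05-20 parses as year=2041, month=05, day=20
Month 5 -> May

May 20, 2041


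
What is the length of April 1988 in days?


April 1988

30 days


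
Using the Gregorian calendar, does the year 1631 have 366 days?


Gregorian leap year rule: divisible by 4, but not by 100, unless also by 400.
1631 is not divisible by 4 -> not a leap year

No


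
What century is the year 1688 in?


Century = (year - 1) // 100 + 1
= (1688 - 1) // 100 + 1
= 1687 // 100 + 1
= 16 + 1

17th century


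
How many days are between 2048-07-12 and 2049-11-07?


From 2048-07-12 to 2049-11-07
2048-07-12: days before July = 31 + 29 + 31 + 30 + 31 + 30 = 182 (2048 is a leap year); day of year = 182 + 12 = 194
2049-11-07: days before November = 31 + 28 + 31 + 30 + 31 + 30 + 31 + 31 + 30 + 31 = 304 (2049 is not a leap year); day of year = 304 + 7 = 311
Rest of 2048: 366 - 194 = 172
Total = 172 + 311 = 483

483 days


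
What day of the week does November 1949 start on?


Target: November 1, 1949
Anchor: Jan 1, 1949. With p = 1949 - 1 = 1948: (p + p//4 - p//100 + p//400) mod 7 = (1948 + 487 - 19 + 4) mod 7 = 2420 mod 7 = 5 -> Saturday (Mon=0 ... Sun=6)
Days before November (Jan-Oct): 304 days
Weekday index = (5 + 304) mod 7 = 1

Tuesday


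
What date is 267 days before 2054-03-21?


Start: 2054-03-21, subtract 267 days
Back 21 days from March 21 reaches February 28, 2054 -> 246 left
February 2054 has 28 days -> back to January 31, 2054 -> 218 left
January 2054 has 31 days -> back to December 31, 2053 -> 187 left
December 2053 has 31 days -> back to November 30, 2053 -> 156 left
November 2053 has 30 days -> back to October 31, 2053 -> 126 left
October 2053 has 31 days -> back to September 30, 2053 -> 95 left
September 2053 has 30 days -> back to August 31, 2053 -> 65 left
August 2053 has 31 days -> back to July 31, 2053 -> 34 left
July 2053 has 31 days -> back to June 30, 2053 -> 3 left
June 2053: 30 - 3 = 27 -> lands on June 27

Result: 2053-06-27


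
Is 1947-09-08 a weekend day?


Anchor: Jan 1, 1947. With p = 1947 - 1 = 1946: (p + p//4 - p//100 + p//400) mod 7 = (1946 + 486 - 19 + 4) mod 7 = 2417 mod 7 = 2 -> Wednesday (Mon=0 ... Sun=6)
Day of year: 251; offset = 250
Weekday index = (2 + 250) mod 7 = 0 -> Monday
Weekend days: Saturday, Sunday

No


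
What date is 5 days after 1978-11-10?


Start: 1978-11-10, add 5 days
November 1978 has 30 days; 10 + 5 = 15 stays within November

Result: 1978-11-15


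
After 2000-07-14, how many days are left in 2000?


Day of year: 196 of 366
Remaining = 366 - 196

170 days


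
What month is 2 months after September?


September is month 9
9 + 2 = 11

November


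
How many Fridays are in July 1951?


July 1951 has 31 days
Anchor: Jan 1, 1951. With p = 1951 - 1 = 1950: (p + p//4 - p//100 + p//400) mod 7 = (1950 + 487 - 19 + 4) mod 7 = 2422 mod 7 = 0 -> Monday (Mon=0 ... Sun=6)
Days before July (Jan-Jun): 181; July 1 index = (0 + 181) mod 7 = 6 -> Sunday
First Friday is July 6
Fridays: 6, 13, 20, 27

4 Fridays


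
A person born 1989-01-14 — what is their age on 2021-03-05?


Birth: 1989-01-14
Reference: 2021-03-05
Year difference: 2021 - 1989 = 32

32 years old


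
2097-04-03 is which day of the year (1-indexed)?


Date: April 3, 2097
Days in months 1 through 3: 90
Plus 3 days in April

Day of year: 93


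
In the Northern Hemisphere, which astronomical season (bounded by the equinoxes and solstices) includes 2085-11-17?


Date: November 17
Astronomical Autumn (approx.; exact equinox/solstice day varies by year): September 22 to December 20
November 17 falls within the Autumn window

Autumn


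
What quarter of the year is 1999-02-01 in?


Month: February (month 2)
Q1: Jan-Mar, Q2: Apr-Jun, Q3: Jul-Sep, Q4: Oct-Dec

Q1


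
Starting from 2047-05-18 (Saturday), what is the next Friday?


Current: Saturday
Target: Friday
Days ahead: 6

Next Friday: 2047-05-24


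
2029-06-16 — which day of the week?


Date: June 16, 2029
Anchor: Jan 1, 2029. With p = 2029 - 1 = 2028: (p + p//4 - p//100 + p//400) mod 7 = (2028 + 507 - 20 + 5) mod 7 = 2520 mod 7 = 0 -> Monday (Mon=0 ... Sun=6)
Days before June (Jan-May): 151; offset = 151 + 16 - 1 = 166
Weekday index = (0 + 166) mod 7 = 5

Day of the week: Saturday


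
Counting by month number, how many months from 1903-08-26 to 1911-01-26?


From August 1903 to January 1911
8 years * 12 = 96 months, minus 7 months = 89

89 months


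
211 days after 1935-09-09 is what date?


Start: 1935-09-09, add 211 days
September 1935 has 30 days: 30 - 9 = 21 days to September 30 -> 190 left
October 1935 has 31 days -> 159 left
November 1935 has 30 days -> 129 left
December 1935 has 31 days -> 98 left
January 1936 has 31 days -> 67 left
February 1936 has 29 days -> 38 left
March 1936 has 31 days -> 7 left
April 1936: 7 <= 30 -> lands on April 7

Result: 1936-04-07


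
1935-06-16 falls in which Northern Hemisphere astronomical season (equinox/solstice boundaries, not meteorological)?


Date: June 16
Astronomical Spring (approx.; exact equinox/solstice day varies by year): March 20 to June 20
June 16 falls within the Spring window

Spring


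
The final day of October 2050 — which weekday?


October 2050 has 31 days
Anchor: Jan 1, 2050. With p = 2050 - 1 = 2049: (p + p//4 - p//100 + p//400) mod 7 = (2049 + 512 - 20 + 5) mod 7 = 2546 mod 7 = 5 -> Saturday (Mon=0 ... Sun=6)
Days before October (Jan-Sep): 273; October 1 index = (5 + 273) mod 7 = 5 -> Saturday
Last day offset: 31 - 1 = 30 days
Weekday index = (5 + 30) mod 7 = 0

Monday, October 31


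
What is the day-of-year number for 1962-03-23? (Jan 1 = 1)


Date: March 23, 1962
Days in months 1 through 2: 59
Plus 23 days in March

Day of year: 82


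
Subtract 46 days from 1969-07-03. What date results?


Start: 1969-07-03, subtract 46 days
Back 3 days from July 3 reaches June 30, 1969 -> 43 left
June 1969 has 30 days -> back to May 31, 1969 -> 13 left
May 1969: 31 - 13 = 18 -> lands on May 18

Result: 1969-05-18


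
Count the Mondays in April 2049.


April 2049 has 30 days
Anchor: Jan 1, 2049. With p = 2049 - 1 = 2048: (p + p//4 - p//100 + p//400) mod 7 = (2048 + 512 - 20 + 5) mod 7 = 2545 mod 7 = 4 -> Friday (Mon=0 ... Sun=6)
Days before April (Jan-Mar): 90; April 1 index = (4 + 90) mod 7 = 3 -> Thursday
First Monday is April 5
Mondays: 5, 12, 19, 26

4 Mondays


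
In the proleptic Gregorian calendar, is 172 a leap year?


Gregorian leap year rule: divisible by 4, but not by 100, unless also by 400.
172 is divisible by 4 but not 100 -> leap year

Yes


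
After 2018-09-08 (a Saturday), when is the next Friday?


Current: Saturday
Target: Friday
Days ahead: 6

Next Friday: 2018-09-14


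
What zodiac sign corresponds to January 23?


Date: January 23
Conventional tropical zodiac dates: Aquarius from January 20 onward; Pisces starts February 19
January 23 falls within the Aquarius range

Aquarius


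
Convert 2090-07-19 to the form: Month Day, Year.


ISO 2090-07-19 parses as year=2090, month=07, day=19
Month 7 -> July

July 19, 2090


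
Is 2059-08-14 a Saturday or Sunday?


Anchor: Jan 1, 2059. With p = 2059 - 1 = 2058: (p + p//4 - p//100 + p//400) mod 7 = (2058 + 514 - 20 + 5) mod 7 = 2557 mod 7 = 2 -> Wednesday (Mon=0 ... Sun=6)
Day of year: 226; offset = 225
Weekday index = (2 + 225) mod 7 = 3 -> Thursday
Weekend days: Saturday, Sunday

No


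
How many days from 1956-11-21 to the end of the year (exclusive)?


Day of year: 326 of 366
Remaining = 366 - 326

40 days


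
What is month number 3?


Month 3 of 12

March


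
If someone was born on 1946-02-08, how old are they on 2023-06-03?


Birth: 1946-02-08
Reference: 2023-06-03
Year difference: 2023 - 1946 = 77

77 years old


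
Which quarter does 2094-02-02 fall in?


Month: February (month 2)
Q1: Jan-Mar, Q2: Apr-Jun, Q3: Jul-Sep, Q4: Oct-Dec

Q1


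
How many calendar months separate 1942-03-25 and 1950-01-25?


From March 1942 to January 1950
8 years * 12 = 96 months, minus 2 months = 94

94 months


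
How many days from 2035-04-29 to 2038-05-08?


From 2035-04-29 to 2038-05-08
2035-04-29: days before April = 31 + 28 + 31 = 90 (2035 is not a leap year); day of year = 90 + 29 = 119
2038-05-08: days before May = 31 + 28 + 31 + 30 = 120 (2038 is not a leap year); day of year = 120 + 8 = 128
Rest of 2035: 365 - 119 = 246
Full years 2036 (366), 2037 (365): 731
Total = 246 + 731 + 128 = 1105

1105 days


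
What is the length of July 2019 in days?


July 2019

31 days


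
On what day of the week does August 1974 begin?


Target: August 1, 1974
Anchor: Jan 1, 1974. With p = 1974 - 1 = 1973: (p + p//4 - p//100 + p//400) mod 7 = (1973 + 493 - 19 + 4) mod 7 = 2451 mod 7 = 1 -> Tuesday (Mon=0 ... Sun=6)
Days before August (Jan-Jul): 212 days
Weekday index = (1 + 212) mod 7 = 3

Thursday


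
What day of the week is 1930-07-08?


Date: July 8, 1930
Anchor: Jan 1, 1930. With p = 1930 - 1 = 1929: (p + p//4 - p//100 + p//400) mod 7 = (1929 + 482 - 19 + 4) mod 7 = 2396 mod 7 = 2 -> Wednesday (Mon=0 ... Sun=6)
Days before July (Jan-Jun): 181; offset = 181 + 8 - 1 = 188
Weekday index = (2 + 188) mod 7 = 1

Day of the week: Tuesday


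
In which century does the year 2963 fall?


Century = (year - 1) // 100 + 1
= (2963 - 1) // 100 + 1
= 2962 // 100 + 1
= 29 + 1

30th century


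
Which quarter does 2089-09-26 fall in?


Month: September (month 9)
Q1: Jan-Mar, Q2: Apr-Jun, Q3: Jul-Sep, Q4: Oct-Dec

Q3


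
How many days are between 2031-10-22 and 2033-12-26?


From 2031-10-22 to 2033-12-26
2031-10-22: days before October = 31 + 28 + 31 + 30 + 31 + 30 + 31 + 31 + 30 = 273 (2031 is not a leap year); day of year = 273 + 22 = 295
2033-12-26: days before December = 31 + 28 + 31 + 30 + 31 + 30 + 31 + 31 + 30 + 31 + 30 = 334 (2033 is not a leap year); day of year = 334 + 26 = 360
Rest of 2031: 365 - 295 = 70
Full years 2032 (366): 366
Total = 70 + 366 + 360 = 796

796 days


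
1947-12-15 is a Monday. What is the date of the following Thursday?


Current: Monday
Target: Thursday
Days ahead: 3

Next Thursday: 1947-12-18


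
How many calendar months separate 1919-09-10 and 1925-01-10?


From September 1919 to January 1925
6 years * 12 = 72 months, minus 8 months = 64

64 months


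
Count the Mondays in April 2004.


April 2004 has 30 days
Anchor: Jan 1, 2004. With p = 2004 - 1 = 2003: (p + p//4 - p//100 + p//400) mod 7 = (2003 + 500 - 20 + 5) mod 7 = 2488 mod 7 = 3 -> Thursday (Mon=0 ... Sun=6)
Days before April (Jan-Mar): 91; April 1 index = (3 + 91) mod 7 = 3 -> Thursday
First Monday is April 5
Mondays: 5, 12, 19, 26

4 Mondays


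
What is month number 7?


Month 7 of 12

July


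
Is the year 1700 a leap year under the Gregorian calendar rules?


Gregorian leap year rule: divisible by 4, but not by 100, unless also by 400.
1700 is divisible by 100 but not 400 -> not a leap year

No


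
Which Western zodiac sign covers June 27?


Date: June 27
Conventional tropical zodiac dates: Cancer from June 21 onward; Leo starts July 23
June 27 falls within the Cancer range

Cancer


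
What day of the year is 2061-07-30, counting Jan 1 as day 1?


Date: July 30, 2061
Days in months 1 through 6: 181
Plus 30 days in July

Day of year: 211


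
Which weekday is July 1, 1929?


Target: July 1, 1929
Anchor: Jan 1, 1929. With p = 1929 - 1 = 1928: (p + p//4 - p//100 + p//400) mod 7 = (1928 + 482 - 19 + 4) mod 7 = 2395 mod 7 = 1 -> Tuesday (Mon=0 ... Sun=6)
Days before July (Jan-Jun): 181 days
Weekday index = (1 + 181) mod 7 = 0

Monday


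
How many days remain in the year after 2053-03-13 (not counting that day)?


Day of year: 72 of 365
Remaining = 365 - 72

293 days


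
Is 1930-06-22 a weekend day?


Anchor: Jan 1, 1930. With p = 1930 - 1 = 1929: (p + p//4 - p//100 + p//400) mod 7 = (1929 + 482 - 19 + 4) mod 7 = 2396 mod 7 = 2 -> Wednesday (Mon=0 ... Sun=6)
Day of year: 173; offset = 172
Weekday index = (2 + 172) mod 7 = 6 -> Sunday
Weekend days: Saturday, Sunday

Yes


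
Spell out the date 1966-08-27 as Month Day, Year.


ISO 1966-08-27 parses as year=1966, month=08, day=27
Month 8 -> August

August 27, 1966


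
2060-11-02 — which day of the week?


Date: November 2, 2060
Anchor: Jan 1, 2060. With p = 2060 - 1 = 2059: (p + p//4 - p//100 + p//400) mod 7 = (2059 + 514 - 20 + 5) mod 7 = 2558 mod 7 = 3 -> Thursday (Mon=0 ... Sun=6)
Days before November (Jan-Oct): 305; offset = 305 + 2 - 1 = 306
Weekday index = (3 + 306) mod 7 = 1

Day of the week: Tuesday


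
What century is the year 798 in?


Century = (year - 1) // 100 + 1
= (798 - 1) // 100 + 1
= 797 // 100 + 1
= 7 + 1

8th century


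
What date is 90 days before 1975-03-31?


Start: 1975-03-31, subtract 90 days
Back 31 days from March 31 reaches February 28, 1975 -> 59 left
February 1975 has 28 days -> back to January 31, 1975 -> 31 left
January 1975 has 31 days -> back to December 31, 1974 -> 0 left
December 1974: 31 - 0 = 31 -> lands on December 31

Result: 1974-12-31


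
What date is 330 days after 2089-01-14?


Start: 2089-01-14, add 330 days
January 2089 has 31 days: 31 - 14 = 17 days to January 31 -> 313 left
February 2089 has 28 days -> 285 left
March 2089 has 31 days -> 254 left
April 2089 has 30 days -> 224 left
May 2089 has 31 days -> 193 left
June 2089 has 30 days -> 163 left
July 2089 has 31 days -> 132 left
August 2089 has 31 days -> 101 left
September 2089 has 30 days -> 71 left
October 2089 has 31 days -> 40 left
November 2089 has 30 days -> 10 left
December 2089: 10 <= 31 -> lands on December 10

Result: 2089-12-10


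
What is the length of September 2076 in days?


September 2076

30 days


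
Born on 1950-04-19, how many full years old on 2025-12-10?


Birth: 1950-04-19
Reference: 2025-12-10
Year difference: 2025 - 1950 = 75

75 years old


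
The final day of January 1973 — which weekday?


January 1973 has 31 days
Anchor: Jan 1, 1973. With p = 1973 - 1 = 1972: (p + p//4 - p//100 + p//400) mod 7 = (1972 + 493 - 19 + 4) mod 7 = 2450 mod 7 = 0 -> Monday (Mon=0 ... Sun=6)
January 1 is the anchor itself -> Monday
Last day offset: 31 - 1 = 30 days
Weekday index = (0 + 30) mod 7 = 2

Wednesday, January 31


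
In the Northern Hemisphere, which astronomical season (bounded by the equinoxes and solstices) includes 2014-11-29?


Date: November 29
Astronomical Autumn (approx.; exact equinox/solstice day varies by year): September 22 to December 20
November 29 falls within the Autumn window

Autumn


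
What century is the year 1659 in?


Century = (year - 1) // 100 + 1
= (1659 - 1) // 100 + 1
= 1658 // 100 + 1
= 16 + 1

17th century


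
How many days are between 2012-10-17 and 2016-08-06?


From 2012-10-17 to 2016-08-06
2012-10-17: days before October = 31 + 29 + 31 + 30 + 31 + 30 + 31 + 31 + 30 = 274 (2012 is a leap year); day of year = 274 + 17 = 291
2016-08-06: days before August = 31 + 29 + 31 + 30 + 31 + 30 + 31 = 213 (2016 is a leap year); day of year = 213 + 6 = 219
Rest of 2012: 366 - 291 = 75
Full years 2013 (365), 2014 (365), 2015 (365): 1095
Total = 75 + 1095 + 219 = 1389

1389 days


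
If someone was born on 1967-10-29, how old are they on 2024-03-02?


Birth: 1967-10-29
Reference: 2024-03-02
Year difference: 2024 - 1967 = 57
Birthday not yet reached in 2024, subtract 1

56 years old


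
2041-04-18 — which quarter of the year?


Month: April (month 4)
Q1: Jan-Mar, Q2: Apr-Jun, Q3: Jul-Sep, Q4: Oct-Dec

Q2


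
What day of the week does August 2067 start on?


Target: August 1, 2067
Anchor: Jan 1, 2067. With p = 2067 - 1 = 2066: (p + p//4 - p//100 + p//400) mod 7 = (2066 + 516 - 20 + 5) mod 7 = 2567 mod 7 = 5 -> Saturday (Mon=0 ... Sun=6)
Days before August (Jan-Jul): 212 days
Weekday index = (5 + 212) mod 7 = 0

Monday


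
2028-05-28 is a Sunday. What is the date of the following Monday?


Current: Sunday
Target: Monday
Days ahead: 1

Next Monday: 2028-05-29


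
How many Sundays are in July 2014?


July 2014 has 31 days
Anchor: Jan 1, 2014. With p = 2014 - 1 = 2013: (p + p//4 - p//100 + p//400) mod 7 = (2013 + 503 - 20 + 5) mod 7 = 2501 mod 7 = 2 -> Wednesday (Mon=0 ... Sun=6)
Days before July (Jan-Jun): 181; July 1 index = (2 + 181) mod 7 = 1 -> Tuesday
First Sunday is July 6
Sundays: 6, 13, 20, 27

4 Sundays


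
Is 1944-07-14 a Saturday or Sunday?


Anchor: Jan 1, 1944. With p = 1944 - 1 = 1943: (p + p//4 - p//100 + p//400) mod 7 = (1943 + 485 - 19 + 4) mod 7 = 2413 mod 7 = 5 -> Saturday (Mon=0 ... Sun=6)
Day of year: 196; offset = 195
Weekday index = (5 + 195) mod 7 = 4 -> Friday
Weekend days: Saturday, Sunday

No


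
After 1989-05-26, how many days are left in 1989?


Day of year: 146 of 365
Remaining = 365 - 146

219 days


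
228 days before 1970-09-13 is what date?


Start: 1970-09-13, subtract 228 days
Back 13 days from September 13 reaches August 31, 1970 -> 215 left
August 1970 has 31 days -> back to July 31, 1970 -> 184 left
July 1970 has 31 days -> back to June 30, 1970 -> 153 left
June 1970 has 30 days -> back to May 31, 1970 -> 123 left
May 1970 has 31 days -> back to April 30, 1970 -> 92 left
April 1970 has 30 days -> back to March 31, 1970 -> 62 left
March 1970 has 31 days -> back to February 28, 1970 -> 31 left
February 1970 has 28 days -> back to January 31, 1970 -> 3 left
January 1970: 31 - 3 = 28 -> lands on January 28

Result: 1970-01-28


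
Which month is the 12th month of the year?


Month 12 of 12

December


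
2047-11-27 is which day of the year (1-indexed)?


Date: November 27, 2047
Days in months 1 through 10: 304
Plus 27 days in November

Day of year: 331


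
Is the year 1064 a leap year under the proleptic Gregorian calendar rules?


Gregorian leap year rule: divisible by 4, but not by 100, unless also by 400.
1064 is divisible by 4 but not 100 -> leap year

Yes


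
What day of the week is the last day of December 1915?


December 1915 has 31 days
Anchor: Jan 1, 1915. With p = 1915 - 1 = 1914: (p + p//4 - p//100 + p//400) mod 7 = (1914 + 478 - 19 + 4) mod 7 = 2377 mod 7 = 4 -> Friday (Mon=0 ... Sun=6)
Days before December (Jan-Nov): 334; December 1 index = (4 + 334) mod 7 = 2 -> Wednesday
Last day offset: 31 - 1 = 30 days
Weekday index = (2 + 30) mod 7 = 4

Friday, December 31


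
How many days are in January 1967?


January 1967

31 days


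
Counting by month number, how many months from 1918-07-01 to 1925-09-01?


From July 1918 to September 1925
7 years * 12 = 84 months, plus 2 months = 86

86 months


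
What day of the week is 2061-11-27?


Date: November 27, 2061
Anchor: Jan 1, 2061. With p = 2061 - 1 = 2060: (p + p//4 - p//100 + p//400) mod 7 = (2060 + 515 - 20 + 5) mod 7 = 2560 mod 7 = 5 -> Saturday (Mon=0 ... Sun=6)
Days before November (Jan-Oct): 304; offset = 304 + 27 - 1 = 330
Weekday index = (5 + 330) mod 7 = 6

Day of the week: Sunday


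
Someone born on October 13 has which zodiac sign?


Date: October 13
Conventional tropical zodiac dates: Libra from September 23 onward; Scorpio starts October 23
October 13 falls within the Libra range

Libra


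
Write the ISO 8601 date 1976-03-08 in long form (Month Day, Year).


ISO 1976-03-08 parses as year=1976, month=03, day=08
Month 3 -> March

March 8, 1976


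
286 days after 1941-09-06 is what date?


Start: 1941-09-06, add 286 days
September 1941 has 30 days: 30 - 6 = 24 days to September 30 -> 262 left
October 1941 has 31 days -> 231 left
November 1941 has 30 days -> 201 left
December 1941 has 31 days -> 170 left
January 1942 has 31 days -> 139 left
February 1942 has 28 days -> 111 left
March 1942 has 31 days -> 80 left
April 1942 has 30 days -> 50 left
May 1942 has 31 days -> 19 left
June 1942: 19 <= 30 -> lands on June 19

Result: 1942-06-19


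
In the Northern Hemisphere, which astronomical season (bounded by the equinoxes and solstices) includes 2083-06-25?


Date: June 25
Astronomical Summer (approx.; exact equinox/solstice day varies by year): June 21 to September 21
June 25 falls within the Summer window

Summer


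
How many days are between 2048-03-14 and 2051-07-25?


From 2048-03-14 to 2051-07-25
2048-03-14: days before March = 31 + 29 = 60 (2048 is a leap year); day of year = 60 + 14 = 74
2051-07-25: days before July = 31 + 28 + 31 + 30 + 31 + 30 = 181 (2051 is not a leap year); day of year = 181 + 25 = 206
Rest of 2048: 366 - 74 = 292
Full years 2049 (365), 2050 (365): 730
Total = 292 + 730 + 206 = 1228

1228 days


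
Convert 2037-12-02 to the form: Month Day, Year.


ISO 2037-12-02 parses as year=2037, month=12, day=02
Month 12 -> December

December 2, 2037


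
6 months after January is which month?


January is month 1
1 + 6 = 7

July


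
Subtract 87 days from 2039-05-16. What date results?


Start: 2039-05-16, subtract 87 days
Back 16 days from May 16 reaches April 30, 2039 -> 71 left
April 2039 has 30 days -> back to March 31, 2039 -> 41 left
March 2039 has 31 days -> back to February 28, 2039 -> 10 left
February 2039: 28 - 10 = 18 -> lands on February 18

Result: 2039-02-18


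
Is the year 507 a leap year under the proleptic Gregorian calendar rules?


Gregorian leap year rule: divisible by 4, but not by 100, unless also by 400.
507 is not divisible by 4 -> not a leap year

No


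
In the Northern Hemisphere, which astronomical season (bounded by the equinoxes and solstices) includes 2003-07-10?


Date: July 10
Astronomical Summer (approx.; exact equinox/solstice day varies by year): June 21 to September 21
July 10 falls within the Summer window

Summer


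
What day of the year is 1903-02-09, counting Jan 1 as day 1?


Date: February 9, 1903
Days in months 1 through 1: 31
Plus 9 days in February

Day of year: 40


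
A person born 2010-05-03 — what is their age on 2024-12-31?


Birth: 2010-05-03
Reference: 2024-12-31
Year difference: 2024 - 2010 = 14

14 years old


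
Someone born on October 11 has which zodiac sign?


Date: October 11
Conventional tropical zodiac dates: Libra from September 23 onward; Scorpio starts October 23
October 11 falls within the Libra range

Libra


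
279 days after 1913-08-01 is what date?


Start: 1913-08-01, add 279 days
August 1913 has 31 days: 31 - 1 = 30 days to August 31 -> 249 left
September 1913 has 30 days -> 219 left
October 1913 has 31 days -> 188 left
November 1913 has 30 days -> 158 left
December 1913 has 31 days -> 127 left
January 1914 has 31 days -> 96 left
February 1914 has 28 days -> 68 left
March 1914 has 31 days -> 37 left
April 1914 has 30 days -> 7 left
May 1914: 7 <= 31 -> lands on May 7

Result: 1914-05-07


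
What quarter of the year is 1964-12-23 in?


Month: December (month 12)
Q1: Jan-Mar, Q2: Apr-Jun, Q3: Jul-Sep, Q4: Oct-Dec

Q4


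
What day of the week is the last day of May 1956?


May 1956 has 31 days
Anchor: Jan 1, 1956. With p = 1956 - 1 = 1955: (p + p//4 - p//100 + p//400) mod 7 = (1955 + 488 - 19 + 4) mod 7 = 2428 mod 7 = 6 -> Sunday (Mon=0 ... Sun=6)
Days before May (Jan-Apr): 121; May 1 index = (6 + 121) mod 7 = 1 -> Tuesday
Last day offset: 31 - 1 = 30 days
Weekday index = (1 + 30) mod 7 = 3

Thursday, May 31


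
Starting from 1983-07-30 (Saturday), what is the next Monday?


Current: Saturday
Target: Monday
Days ahead: 2

Next Monday: 1983-08-01


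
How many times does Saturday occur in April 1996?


April 1996 has 30 days
Anchor: Jan 1, 1996. With p = 1996 - 1 = 1995: (p + p//4 - p//100 + p//400) mod 7 = (1995 + 498 - 19 + 4) mod 7 = 2478 mod 7 = 0 -> Monday (Mon=0 ... Sun=6)
Days before April (Jan-Mar): 91; April 1 index = (0 + 91) mod 7 = 0 -> Monday
First Saturday is April 6
Saturdays: 6, 13, 20, 27

4 Saturdays


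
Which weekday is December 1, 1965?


Target: December 1, 1965
Anchor: Jan 1, 1965. With p = 1965 - 1 = 1964: (p + p//4 - p//100 + p//400) mod 7 = (1964 + 491 - 19 + 4) mod 7 = 2440 mod 7 = 4 -> Friday (Mon=0 ... Sun=6)
Days before December (Jan-Nov): 334 days
Weekday index = (4 + 334) mod 7 = 2

Wednesday


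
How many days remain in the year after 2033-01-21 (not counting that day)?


Day of year: 21 of 365
Remaining = 365 - 21

344 days


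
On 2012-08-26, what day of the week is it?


Date: August 26, 2012
Anchor: Jan 1, 2012. With p = 2012 - 1 = 2011: (p + p//4 - p//100 + p//400) mod 7 = (2011 + 502 - 20 + 5) mod 7 = 2498 mod 7 = 6 -> Sunday (Mon=0 ... Sun=6)
Days before August (Jan-Jul): 213; offset = 213 + 26 - 1 = 238
Weekday index = (6 + 238) mod 7 = 6

Day of the week: Sunday


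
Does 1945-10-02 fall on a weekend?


Anchor: Jan 1, 1945. With p = 1945 - 1 = 1944: (p + p//4 - p//100 + p//400) mod 7 = (1944 + 486 - 19 + 4) mod 7 = 2415 mod 7 = 0 -> Monday (Mon=0 ... Sun=6)
Day of year: 275; offset = 274
Weekday index = (0 + 274) mod 7 = 1 -> Tuesday
Weekend days: Saturday, Sunday

No


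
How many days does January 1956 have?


January 1956

31 days


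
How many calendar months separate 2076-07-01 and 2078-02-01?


From July 2076 to February 2078
2 years * 12 = 24 months, minus 5 months = 19

19 months
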